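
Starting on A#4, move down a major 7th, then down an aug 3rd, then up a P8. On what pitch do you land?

Gb4

A major seventh down from A#4 is B3.
An augmented third down from B3 is Gb3.
Up a perfect octave from Gb3: Gb4 (12 semitones up).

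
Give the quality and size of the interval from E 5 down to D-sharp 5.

minor 2nd

Descending from E5 to D#5 is the same interval as ascending D#5 to E5.
D to E spans two letter names (D-E), so the interval is some kind of second.
A major second would be 2 semitones, but D#5 to E5 is 1 — one semitone narrower, making it a minor second.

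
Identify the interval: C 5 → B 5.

C to B spans seven letter names (C-D-E-F-G-A-B): a seventh.
The major seventh spans 11 semitones, and C5 to B5 is exactly 11 semitones — so this is a major seventh.

major seventh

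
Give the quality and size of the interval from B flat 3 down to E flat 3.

Descending from Bb3 to Eb3 is the same interval as ascending Eb3 to Bb3.
E to B spans five letter names (E-F-G-A-B), so the interval is some kind of fifth.
Eb3 to Bb3 is 7 semitones, matching the perfect fifth exactly, so the quality is perfect.

perfect fifth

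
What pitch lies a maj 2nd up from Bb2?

Counting two letter names up from B lands on C.
A major second spans 2 semitones, so from Bb2 the target pitch is C3.

C3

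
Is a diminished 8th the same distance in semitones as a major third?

No

11 semitones (diminished octave) vs 4 semitones (major third): not equal.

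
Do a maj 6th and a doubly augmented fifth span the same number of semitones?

A major sixth spans 9 semitones, and a doubly augmented fifth also spans 9 semitones — they're enharmonic.

Yes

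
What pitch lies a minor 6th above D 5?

The sixth takes the letter from D up to B.
A minor sixth is 8 semitones; 8 semitones up from D5 gives Bb5.

B flat 5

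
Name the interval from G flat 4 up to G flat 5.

G to G is the same letter name, plus an octave — that makes it an octave of some quality.
The perfect octave spans 12 semitones, and Gb4 to Gb5 is exactly 12 semitones — so this is a perfect octave.

perfect 8th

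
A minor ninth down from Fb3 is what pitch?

The ninth's letter: F down two letter names plus an octave → E.
A minor ninth is 13 semitones; 13 semitones down from Fb3 gives Eb2.

Eb2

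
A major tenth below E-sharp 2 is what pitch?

C-sharp 1

Counting three letter names plus an octave down from E lands on C.
Moving 16 semitones down from E#2 (the size of a major tenth) reaches C#1.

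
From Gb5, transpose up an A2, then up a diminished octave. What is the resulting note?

An augmented second up from Gb5 is A5.
A5 up a diminished octave → Ab6 (11 semitones).

Ab6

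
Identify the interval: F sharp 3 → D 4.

minor sixth

F to D spans six letter names (F-G-A-B-C-D), so the interval is some kind of sixth.
A major sixth would be 9 semitones, but F#3 to D4 is 8 — one semitone narrower, making it a minor sixth.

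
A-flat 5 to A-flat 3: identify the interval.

perfect fifteenth

Descending from Ab5 to Ab3 is the same interval as ascending Ab3 to Ab5.
A to A is the same letter name, plus 2 octaves: a fifteenth.
Ab3 to Ab5 is 24 semitones, matching the perfect fifteenth exactly, so the quality is perfect.
(Equivalently, a compound perfect octave: a perfect octave plus an octave.)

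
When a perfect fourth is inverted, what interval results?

P5

The rule of nine gives the new number: 9 − 4 = 5, so a fourth becomes a fifth.
The quality also flips — perfect stays perfect — giving a perfect fifth.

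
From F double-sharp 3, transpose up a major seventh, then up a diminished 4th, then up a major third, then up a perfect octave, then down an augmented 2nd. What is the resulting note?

F##3 up a major seventh → E##4 (11 semitones).
E##4 up a diminished fourth → A#4 (4 semitones).
Up a major third from A#4: C##5 (4 semitones up).
A perfect octave up from C##5 is C##6.
C##6 down an augmented second → B5 (3 semitones).

B 5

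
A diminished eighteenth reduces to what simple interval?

d4

Each octave removed subtracts seven from the number: 18 − 14 = 4.
So a diminished eighteenth is 2 octaves plus a diminished fourth. The quality is unchanged.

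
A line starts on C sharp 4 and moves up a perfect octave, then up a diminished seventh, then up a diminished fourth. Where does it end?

Up a perfect octave from C#4: C#5 (12 semitones up).
C#5 up a diminished seventh → Bb5 (9 semitones).
A diminished fourth up from Bb5 is Ebb6.

E double-flat 6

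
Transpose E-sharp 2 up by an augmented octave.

E-double-sharp 3

For an octave the letter name doesn't change: still E, an octave up.
Moving 13 semitones up from E#2 (the size of an augmented octave) reaches E##3.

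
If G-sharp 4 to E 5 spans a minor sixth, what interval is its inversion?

The rule of nine gives the new number: 9 − 6 = 3, so a sixth becomes a third.
The quality also flips — minor becomes major — giving a major third.

M3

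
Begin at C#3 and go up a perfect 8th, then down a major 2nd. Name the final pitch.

B3

C#3 up a perfect octave → C#4 (12 semitones).
A major second down from C#4 is B3.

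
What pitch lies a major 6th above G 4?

Six letter names up from G: E.
A major sixth is 9 semitones; 9 semitones up from G4 gives E5.

E 5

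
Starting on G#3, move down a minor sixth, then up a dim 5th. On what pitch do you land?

F#3

G#3 down a minor sixth → B#2 (8 semitones).
A diminished fifth up from B#2 is F#3.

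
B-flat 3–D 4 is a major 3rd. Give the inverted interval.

minor sixth

The rule of nine gives the new number: 9 − 3 = 6, so a third becomes a sixth.
The quality also flips — major becomes minor — giving a minor sixth.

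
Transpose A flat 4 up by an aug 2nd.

B 4

Counting two letter names up from A lands on B.
An augmented second is 3 semitones; 3 semitones up from Ab4 gives B4.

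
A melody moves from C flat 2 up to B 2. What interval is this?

C to B spans seven letter names (C-D-E-F-G-A-B), so the interval is some kind of seventh.
A major seventh would be 11 semitones; Cb2 to B2 is 12, one semitone wider, so the interval is augmented.

augmented 7th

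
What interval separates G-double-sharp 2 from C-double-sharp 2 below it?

Descending from G##2 to C##2 is the same interval as ascending C##2 to G##2.
C to G spans five letter names (C-D-E-F-G) — that makes it a fifth of some quality.
The perfect fifth spans 7 semitones, and C##2 to G##2 is exactly 7 semitones — so this is a perfect fifth.

perfect 5th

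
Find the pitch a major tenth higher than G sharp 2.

Counting three letter names plus an octave up from G lands on B.
Moving 16 semitones up from G#2 (the size of a major tenth) reaches B#3.

B sharp 3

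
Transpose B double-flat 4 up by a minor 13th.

G double-flat 6

Six letters up from B (plus an octave) reaches G.
Moving 20 semitones up from Bbb4 (the size of a minor thirteenth) reaches Gbb6.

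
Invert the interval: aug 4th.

diminished 5th

Interval numbers invert to sum to nine: 4 + 5 = 9, so a fourth inverts to a fifth.
Quality inverts too: augmented becomes diminished. That makes the inversion a diminished fifth.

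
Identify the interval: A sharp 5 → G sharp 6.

A to G spans seven letter names (A-B-C-D-E-F-G) — that makes it a seventh of some quality.
A major seventh would be 11 semitones, but A#5 to G#6 is 10 — one semitone narrower, making it a minor seventh.

minor 7th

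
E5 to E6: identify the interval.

perfect octave

E to E is the same letter name, plus an octave: an octave.
E5 to E6 is 12 semitones, matching the perfect octave exactly, so the quality is perfect.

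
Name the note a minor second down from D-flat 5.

The second takes the letter from D down to C.
A minor second spans 1 semitone, so from Db5 the target pitch is C5.

C 5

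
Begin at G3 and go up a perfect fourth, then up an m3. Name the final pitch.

Eb4

A perfect fourth up from G3 is C4.
Up a minor third from C4: Eb4 (3 semitones up).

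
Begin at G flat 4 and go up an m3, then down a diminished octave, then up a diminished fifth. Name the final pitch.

Gb4 up a minor third → Bbb4 (3 semitones).
A diminished octave down from Bbb4 is Bb3.
Bb3 up a diminished fifth → Fb4 (6 semitones).

F flat 4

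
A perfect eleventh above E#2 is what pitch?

Counting four letter names plus an octave up from E lands on A.
Moving 17 semitones up from E#2 (the size of a perfect eleventh) reaches A#3.

A#3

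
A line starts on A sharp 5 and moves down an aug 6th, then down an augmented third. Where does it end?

A double-flat 4

Down an augmented sixth from A#5: C5 (10 semitones down).
Down an augmented third from C5: Abb4 (5 semitones down).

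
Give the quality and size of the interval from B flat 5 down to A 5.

Descending from Bb5 to A5 is the same interval as ascending A5 to Bb5.
A to B spans two letter names (A-B) — that makes it a second of some quality.
A5 to Bb5 is 1 semitone, a half step short of the major second (2), so this is minor.

m2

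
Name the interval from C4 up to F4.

perfect fourth

C to F spans four letter names (C-D-E-F): a fourth.
The perfect fourth spans 5 semitones, and C4 to F4 is exactly 5 semitones — so this is a perfect fourth.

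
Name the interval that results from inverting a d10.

A6

First reduce the compound diminished tenth to its simple form, a diminished third.
Inverted interval numbers add to nine, so a third pairs with a sixth (3 + 6 = 9).
And diminished becomes augmented under inversion, so we get an augmented sixth.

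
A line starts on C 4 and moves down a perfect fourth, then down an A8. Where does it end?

Down a perfect fourth from C4: G3 (5 semitones down).
G3 down an augmented octave → Gb2 (13 semitones).

G flat 2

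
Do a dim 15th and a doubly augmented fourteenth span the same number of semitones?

23 semitones (diminished fifteenth) vs 25 semitones (doubly augmented fourteenth): not equal.

No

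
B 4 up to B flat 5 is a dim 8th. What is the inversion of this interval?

augmented 1st

Inverted interval numbers add to nine, so an octave pairs with a unison (8 + 1 = 9).
Quality inverts too: diminished becomes augmented. That makes the inversion an augmented unison.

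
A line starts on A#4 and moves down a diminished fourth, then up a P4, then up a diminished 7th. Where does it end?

A#4 down a diminished fourth → E##4 (4 semitones).
A perfect fourth up from E##4 is A##4.
A##4 up a diminished seventh → G#5 (9 semitones).

G#5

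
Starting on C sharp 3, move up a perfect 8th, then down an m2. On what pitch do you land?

B sharp 3

Up a perfect octave from C#3: C#4 (12 semitones up).
C#4 down a minor second → B#3 (1 semitone).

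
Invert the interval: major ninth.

minor seventh

First reduce the compound major ninth to its simple form, a major second.
The rule of nine gives the new number: 9 − 2 = 7, so a second becomes a seventh.
And major becomes minor under inversion, so we get a minor seventh.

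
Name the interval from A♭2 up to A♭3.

perfect octave

A to A is the same letter name, plus an octave: an octave.
Counting semitones, Ab2→Ab3 is 12, which is the perfect octave.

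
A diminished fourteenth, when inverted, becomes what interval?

A2

First reduce the compound diminished fourteenth to its simple form, a diminished seventh.
Inverted interval numbers add to nine, so a seventh pairs with a second (7 + 2 = 9).
The quality also flips — diminished becomes augmented — giving an augmented second.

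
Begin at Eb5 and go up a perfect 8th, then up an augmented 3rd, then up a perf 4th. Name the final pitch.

C#7

A perfect octave up from Eb5 is Eb6.
An augmented third up from Eb6 is G#6.
A perfect fourth up from G#6 is C#7.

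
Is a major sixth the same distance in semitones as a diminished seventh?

Yes

A major sixth spans 9 semitones, and a diminished seventh also spans 9 semitones — they're enharmonic.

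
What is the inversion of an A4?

d5

Inverted interval numbers add to nine, so a fourth pairs with a fifth (4 + 5 = 9).
And augmented becomes diminished under inversion, so we get a diminished fifth.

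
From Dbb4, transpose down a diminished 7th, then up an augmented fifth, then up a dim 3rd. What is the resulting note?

Db4

Down a diminished seventh from Dbb4: Eb3 (9 semitones down).
Up an augmented fifth from Eb3: B3 (8 semitones up).
B3 up a diminished third → Db4 (2 semitones).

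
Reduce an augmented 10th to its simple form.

Subtracting seven from the interval number removes an octave: 10 − 7 = 3.
That makes an augmented tenth a compound augmented third — an octave plus an augmented third.

augmented third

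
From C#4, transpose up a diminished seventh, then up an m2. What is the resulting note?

A diminished seventh up from C#4 is Bb4.
Up a minor second from Bb4: Cb5 (1 semitone up).

Cb5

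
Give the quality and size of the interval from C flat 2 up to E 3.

C to E spans three letter names (C-D-E), plus an octave, so the interval is some kind of tenth.
The major tenth is 16 semitones; here we have 17, one semitone wider: augmented.
(Equivalently, a compound augmented third: an augmented third plus an octave.)

augmented tenth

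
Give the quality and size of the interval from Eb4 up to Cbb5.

diminished 6th

E to C spans six letter names (E-F-G-A-B-C), so the interval is some kind of sixth.
Eb4 to Cbb5 spans 7 semitones — two semitones narrower than the major sixth (9) — giving a diminished sixth.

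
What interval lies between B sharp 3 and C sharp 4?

minor second

B to C spans two letter names (B-C), so the interval is some kind of second.
A major second would be 2 semitones, but B#3 to C#4 is 1 — one semitone narrower, making it a minor second.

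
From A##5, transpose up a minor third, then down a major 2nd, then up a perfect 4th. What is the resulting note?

A##5 up a minor third → C##6 (3 semitones).
Down a major second from C##6: B#5 (2 semitones down).
Up a perfect fourth from B#5: E#6 (5 semitones up).

E#6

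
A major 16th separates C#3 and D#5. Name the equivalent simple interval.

Each octave removed subtracts seven from the number: 16 − 14 = 2.
That makes a major sixteenth a compound major second — 2 octaves plus a major second.

major second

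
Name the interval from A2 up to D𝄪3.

A to D spans four letter names (A-B-C-D): a fourth.
A2 to D##3 spans 7 semitones — two semitones wider than the perfect fourth (5) — giving a doubly augmented fourth.

doubly augmented fourth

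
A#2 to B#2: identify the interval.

A to B spans two letter names (A-B), so the interval is some kind of second.
The major second spans 2 semitones, and A#2 to B#2 is exactly 2 semitones — so this is a major second.

major second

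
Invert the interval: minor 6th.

Inverted interval numbers add to nine, so a sixth pairs with a third (6 + 3 = 9).
The quality also flips — minor becomes major — giving a major third.

major third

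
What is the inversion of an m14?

M2

First reduce the compound minor fourteenth to its simple form, a minor seventh.
Inverted interval numbers add to nine, so a seventh pairs with a second (7 + 2 = 9).
Quality inverts too: minor becomes major. That makes the inversion a major second.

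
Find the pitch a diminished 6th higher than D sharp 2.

B flat 2

Six letter names up from D: B.
A diminished sixth is 7 semitones; 7 semitones up from D#2 gives Bb2.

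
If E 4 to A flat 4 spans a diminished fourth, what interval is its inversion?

A5

Inverted interval numbers add to nine, so a fourth pairs with a fifth (4 + 5 = 9).
The quality also flips — diminished becomes augmented — giving an augmented fifth.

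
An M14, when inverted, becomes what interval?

minor 2nd

First reduce the compound major fourteenth to its simple form, a major seventh.
The rule of nine gives the new number: 9 − 7 = 2, so a seventh becomes a second.
The quality also flips — major becomes minor — giving a minor second.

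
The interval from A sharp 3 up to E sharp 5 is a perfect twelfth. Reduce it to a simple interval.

Take out an octave (7 from the number): 12 − 7 = 5.
That makes a perfect twelfth a compound perfect fifth — an octave plus a perfect fifth.

P5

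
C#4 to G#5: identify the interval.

C to G spans five letter names (C-D-E-F-G), plus an octave — that makes it a twelfth of some quality.
The perfect twelfth spans 19 semitones, and C#4 to G#5 is exactly 19 semitones — so this is a perfect twelfth.
(Equivalently, a compound perfect fifth: a perfect fifth plus an octave.)

P12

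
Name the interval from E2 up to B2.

E to B spans five letter names (E-F-G-A-B), so the interval is some kind of fifth.
The perfect fifth spans 7 semitones, and E2 to B2 is exactly 7 semitones — so this is a perfect fifth.

perfect 5th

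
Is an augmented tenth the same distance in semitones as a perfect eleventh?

Yes

Both span 17 semitones: an augmented tenth and a perfect eleventh are the same chromatic distance.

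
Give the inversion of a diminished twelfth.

First reduce the compound diminished twelfth to its simple form, a diminished fifth.
Inverted interval numbers add to nine, so a fifth pairs with a fourth (5 + 4 = 9).
The quality also flips — diminished becomes augmented — giving an augmented fourth.

augmented 4th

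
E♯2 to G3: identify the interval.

E to G spans three letter names (E-F-G), plus an octave: a tenth.
The major tenth is 16 semitones; here we have 14, two semitones narrower: diminished.
(Equivalently, a compound diminished third: a diminished third plus an octave.)

diminished tenth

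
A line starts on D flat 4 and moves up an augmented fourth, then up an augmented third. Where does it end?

B sharp 4

Up an augmented fourth from Db4: G4 (6 semitones up).
An augmented third up from G4 is B#4.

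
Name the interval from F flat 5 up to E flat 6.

F to E spans seven letter names (F-G-A-B-C-D-E) — that makes it a seventh of some quality.
Counting semitones, Fb5→Eb6 is 11, which is the major seventh.

major seventh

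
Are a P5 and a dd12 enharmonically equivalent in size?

No

A perfect fifth is 7 semitones but a doubly diminished twelfth is 17 semitones — different sizes.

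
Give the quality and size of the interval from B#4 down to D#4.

Descending from B#4 to D#4 is the same interval as ascending D#4 to B#4.
D to B spans six letter names (D-E-F-G-A-B) — that makes it a sixth of some quality.
D#4 to B#4 is 9 semitones, matching the major sixth exactly, so the quality is major.

major 6th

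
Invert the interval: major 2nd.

The rule of nine gives the new number: 9 − 2 = 7, so a second becomes a seventh.
Quality inverts too: major becomes minor. That makes the inversion a minor seventh.

minor seventh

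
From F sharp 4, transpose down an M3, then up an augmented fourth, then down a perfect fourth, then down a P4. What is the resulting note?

A major third down from F#4 is D4.
Up an augmented fourth from D4: G#4 (6 semitones up).
A perfect fourth down from G#4 is D#4.
Down a perfect fourth from D#4: A#3 (5 semitones down).

A sharp 3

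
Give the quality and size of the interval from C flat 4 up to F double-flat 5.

C to F spans four letter names (C-D-E-F), plus an octave: an eleventh.
Cb4 to Fbb5 spans 16 semitones — one semitone narrower than the perfect eleventh (17) — giving a diminished eleventh.
(Equivalently, a compound diminished fourth: a diminished fourth plus an octave.)

diminished eleventh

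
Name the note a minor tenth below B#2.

G##1

Three letters down from B (plus an octave) reaches G.
A minor tenth spans 15 semitones, so from B#2 the target pitch is G##1.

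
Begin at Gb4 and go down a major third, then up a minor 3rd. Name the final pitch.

Gbb4

A major third down from Gb4 is Ebb4.
A minor third up from Ebb4 is Gbb4.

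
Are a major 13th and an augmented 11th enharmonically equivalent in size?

No

A major thirteenth spans 21 semitones; an augmented eleventh spans 18 semitones. They differ by 3.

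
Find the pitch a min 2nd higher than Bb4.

The second takes the letter from B up to C.
A minor second spans 1 semitone, so from Bb4 the target pitch is Cb5.

Cb5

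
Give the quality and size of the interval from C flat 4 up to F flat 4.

perfect 4th

C to F spans four letter names (C-D-E-F), so the interval is some kind of fourth.
Cb4 to Fb4 is 5 semitones, matching the perfect fourth exactly, so the quality is perfect.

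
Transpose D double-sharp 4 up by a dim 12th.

A sharp 5

Five letters up from D (plus an octave) reaches A.
A diminished twelfth is 18 semitones; 18 semitones up from D##4 gives A#5.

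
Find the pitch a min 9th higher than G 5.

Two letters up from G (plus an octave) reaches A.
A minor ninth spans 13 semitones, so from G5 the target pitch is Ab6.

A flat 6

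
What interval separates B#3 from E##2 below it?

d12

Descending from B#3 to E##2 is the same interval as ascending E##2 to B#3.
E to B spans five letter names (E-F-G-A-B), plus an octave: a twelfth.
A perfect twelfth would be 19 semitones; E##2 to B#3 is 18, one semitone narrower, so the interval is diminished.
(Equivalently, a compound diminished fifth: a diminished fifth plus an octave.)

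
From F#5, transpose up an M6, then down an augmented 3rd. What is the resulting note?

Bb5

Up a major sixth from F#5: D#6 (9 semitones up).
Down an augmented third from D#6: Bb5 (5 semitones down).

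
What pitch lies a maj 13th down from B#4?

D#3

The thirteenth's letter: B down six letter names plus an octave → D.
A major thirteenth spans 21 semitones, so from B#4 the target pitch is D#3.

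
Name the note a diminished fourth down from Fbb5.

Four letter names down from F: C.
Moving 4 semitones down from Fbb5 (the size of a diminished fourth) reaches Cb5.

Cb5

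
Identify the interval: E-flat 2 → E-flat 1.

perfect octave

Descending from Eb2 to Eb1 is the same interval as ascending Eb1 to Eb2.
E to E is the same letter name, plus an octave: an octave.
The perfect octave spans 12 semitones, and Eb1 to Eb2 is exactly 12 semitones — so this is a perfect octave.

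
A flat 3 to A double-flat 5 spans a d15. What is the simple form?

Subtracting seven from the interval number removes an octave: 15 − 7 = 8.
That makes a diminished fifteenth a compound diminished octave — an octave plus a diminished octave.

d8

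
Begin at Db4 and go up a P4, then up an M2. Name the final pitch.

Up a perfect fourth from Db4: Gb4 (5 semitones up).
Up a major second from Gb4: Ab4 (2 semitones up).

Ab4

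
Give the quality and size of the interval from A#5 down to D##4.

Descending from A#5 to D##4 is the same interval as ascending D##4 to A#5.
D to A spans five letter names (D-E-F-G-A), plus an octave, so the interval is some kind of twelfth.
The perfect twelfth is 19 semitones; here we have 18, one semitone narrower: diminished.
(Equivalently, a compound diminished fifth: a diminished fifth plus an octave.)

diminished 12th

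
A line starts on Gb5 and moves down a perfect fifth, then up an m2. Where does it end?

Dbb5

A perfect fifth down from Gb5 is Cb5.
Cb5 up a minor second → Dbb5 (1 semitone).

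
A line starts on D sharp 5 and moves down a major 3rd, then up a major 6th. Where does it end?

Down a major third from D#5: B4 (4 semitones down).
B4 up a major sixth → G#5 (9 semitones).

G sharp 5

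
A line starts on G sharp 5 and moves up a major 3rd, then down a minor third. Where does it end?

G double-sharp 5

Up a major third from G#5: B#5 (4 semitones up).
B#5 down a minor third → G##5 (3 semitones).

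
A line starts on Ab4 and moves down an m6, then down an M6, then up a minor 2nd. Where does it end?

Fb3

Down a minor sixth from Ab4: C4 (8 semitones down).
C4 down a major sixth → Eb3 (9 semitones).
A minor second up from Eb3 is Fb3.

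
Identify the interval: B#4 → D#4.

Descending from B#4 to D#4 is the same interval as ascending D#4 to B#4.
D to B spans six letter names (D-E-F-G-A-B) — that makes it a sixth of some quality.
D#4 to B#4 is 9 semitones, matching the major sixth exactly, so the quality is major.

M6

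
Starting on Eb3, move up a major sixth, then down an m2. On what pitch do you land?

Up a major sixth from Eb3: C4 (9 semitones up).
A minor second down from C4 is B3.

B3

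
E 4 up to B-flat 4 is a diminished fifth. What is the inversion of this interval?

Interval numbers invert to sum to nine: 5 + 4 = 9, so a fifth inverts to a fourth.
The quality also flips — diminished becomes augmented — giving an augmented fourth.

augmented 4th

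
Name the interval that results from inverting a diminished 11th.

First reduce the compound diminished eleventh to its simple form, a diminished fourth.
The rule of nine gives the new number: 9 − 4 = 5, so a fourth becomes a fifth.
And diminished becomes augmented under inversion, so we get an augmented fifth.

augmented fifth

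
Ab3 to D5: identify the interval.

A to D spans four letter names (A-B-C-D), plus an octave: an eleventh.
A perfect eleventh would be 17 semitones; Ab3 to D5 is 18, one semitone wider, so the interval is augmented.
(Equivalently, a compound augmented fourth: an augmented fourth plus an octave.)

augmented eleventh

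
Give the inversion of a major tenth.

minor sixth

First reduce the compound major tenth to its simple form, a major third.
Inverted interval numbers add to nine, so a third pairs with a sixth (3 + 6 = 9).
Quality inverts too: major becomes minor. That makes the inversion a minor sixth.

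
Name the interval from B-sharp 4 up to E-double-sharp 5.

B to E spans four letter names (B-C-D-E) — that makes it a fourth of some quality.
A perfect fourth would be 5 semitones; B#4 to E##5 is 6, one semitone wider, so the interval is augmented.

A4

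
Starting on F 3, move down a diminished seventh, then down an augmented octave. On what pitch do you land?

G 1

F3 down a diminished seventh → G#2 (9 semitones).
G#2 down an augmented octave → G1 (13 semitones).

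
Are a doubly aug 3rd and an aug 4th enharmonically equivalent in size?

Yes

A doubly augmented third spans 6 semitones, and an augmented fourth also spans 6 semitones — they're enharmonic.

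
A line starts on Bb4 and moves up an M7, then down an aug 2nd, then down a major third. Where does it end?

Ebb5

A major seventh up from Bb4 is A5.
A5 down an augmented second → Gb5 (3 semitones).
Down a major third from Gb5: Ebb5 (4 semitones down).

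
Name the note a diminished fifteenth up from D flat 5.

For a fifteenth the letter name doesn't change: still D, two octaves up.
A diminished fifteenth spans 23 semitones, so from Db5 the target pitch is Dbb7.

D double-flat 7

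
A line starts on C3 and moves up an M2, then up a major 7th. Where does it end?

Up a major second from C3: D3 (2 semitones up).
Up a major seventh from D3: C#4 (11 semitones up).

C#4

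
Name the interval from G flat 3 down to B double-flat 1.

major 13th

Descending from Gb3 to Bbb1 is the same interval as ascending Bbb1 to Gb3.
B to G spans six letter names (B-C-D-E-F-G), plus an octave — that makes it a thirteenth of some quality.
Bbb1 to Gb3 is 21 semitones, matching the major thirteenth exactly, so the quality is major.
(Equivalently, a compound major sixth: a major sixth plus an octave.)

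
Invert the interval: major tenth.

minor 6th

First reduce the compound major tenth to its simple form, a major third.
The rule of nine gives the new number: 9 − 3 = 6, so a third becomes a sixth.
The quality also flips — major becomes minor — giving a minor sixth.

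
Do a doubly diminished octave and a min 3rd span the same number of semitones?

10 semitones (doubly diminished octave) vs 3 semitones (minor third): not equal.

No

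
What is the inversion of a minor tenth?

major sixth

First reduce the compound minor tenth to its simple form, a minor third.
Inverted interval numbers add to nine, so a third pairs with a sixth (3 + 6 = 9).
The quality also flips — minor becomes major — giving a major sixth.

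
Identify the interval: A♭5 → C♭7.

m10

A to C spans three letter names (A-B-C), plus an octave, so the interval is some kind of tenth.
At 15 semitones, Ab5→Cb7 falls one short of a major tenth: minor.
(Equivalently, a compound minor third: a minor third plus an octave.)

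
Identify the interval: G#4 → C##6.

G to C spans four letter names (G-A-B-C), plus an octave, so the interval is some kind of eleventh.
G#4 to C##6 spans 18 semitones — one semitone wider than the perfect eleventh (17) — giving an augmented eleventh.
(Equivalently, a compound augmented fourth: an augmented fourth plus an octave.)

A11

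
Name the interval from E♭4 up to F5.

E to F spans two letter names (E-F), plus an octave, so the interval is some kind of ninth.
Eb4 to F5 is 14 semitones, matching the major ninth exactly, so the quality is major.
(Equivalently, a compound major second: a major second plus an octave.)

M9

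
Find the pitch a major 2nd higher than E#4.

F##4

Counting two letter names up from E lands on F.
Moving 2 semitones up from E#4 (the size of a major second) reaches F##4.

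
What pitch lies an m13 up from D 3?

B flat 4

The thirteenth's letter: D up six letter names plus an octave → B.
A minor thirteenth spans 20 semitones, so from D3 the target pitch is Bb4.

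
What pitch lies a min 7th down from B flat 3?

Counting seven letter names down from B lands on C.
A minor seventh spans 10 semitones, so from Bb3 the target pitch is C3.

C 3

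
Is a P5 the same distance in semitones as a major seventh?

No

7 semitones (perfect fifth) vs 11 semitones (major seventh): not equal.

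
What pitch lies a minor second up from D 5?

E flat 5

The second takes the letter from D up to E.
A minor second is 1 semitone; 1 semitone up from D5 gives Eb5.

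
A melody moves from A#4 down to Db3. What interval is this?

Descending from A#4 to Db3 is the same interval as ascending Db3 to A#4.
D to A spans five letter names (D-E-F-G-A), plus an octave — that makes it a twelfth of some quality.
A perfect twelfth would be 19 semitones; Db3 to A#4 is 21, two semitones wider, so the interval is doubly augmented.
(Equivalently, a compound doubly augmented fifth: a doubly augmented fifth plus an octave.)

doubly augmented twelfth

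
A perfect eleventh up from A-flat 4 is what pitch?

Four letters up from A (plus an octave) reaches D.
A perfect eleventh is 17 semitones; 17 semitones up from Ab4 gives Db6.

D-flat 6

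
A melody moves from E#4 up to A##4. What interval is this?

augmented 4th

E to A spans four letter names (E-F-G-A) — that makes it a fourth of some quality.
A perfect fourth would be 5 semitones; E#4 to A##4 is 6, one semitone wider, so the interval is augmented.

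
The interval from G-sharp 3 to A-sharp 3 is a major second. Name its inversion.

m7

The rule of nine gives the new number: 9 − 2 = 7, so a second becomes a seventh.
Quality inverts too: major becomes minor. That makes the inversion a minor seventh.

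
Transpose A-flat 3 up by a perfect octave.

For an octave the letter name doesn't change: still A, an octave up.
A perfect octave is 12 semitones; 12 semitones up from Ab3 gives Ab4.

A-flat 4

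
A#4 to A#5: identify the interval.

A to A is the same letter name, plus an octave, so the interval is some kind of octave.
Counting semitones, A#4→A#5 is 12, which is the perfect octave.

perfect 8th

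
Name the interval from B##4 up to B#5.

B to B is the same letter name, plus an octave: an octave.
The perfect octave is 12 semitones; here we have 11, one semitone narrower: diminished.

diminished octave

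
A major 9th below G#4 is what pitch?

Counting two letter names plus an octave down from G lands on F.
Moving 14 semitones down from G#4 (the size of a major ninth) reaches F#3.

F#3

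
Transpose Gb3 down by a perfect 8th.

The letter stays G (same as the start), shifted an octave down.
A perfect octave is 12 semitones; 12 semitones down from Gb3 gives Gb2.

Gb2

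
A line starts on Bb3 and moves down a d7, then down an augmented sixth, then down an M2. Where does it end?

Db2

Bb3 down a diminished seventh → C#3 (9 semitones).
C#3 down an augmented sixth → Eb2 (10 semitones).
Eb2 down a major second → Db2 (2 semitones).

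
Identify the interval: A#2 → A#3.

P8

A to A is the same letter name, plus an octave: an octave.
The perfect octave spans 12 semitones, and A#2 to A#3 is exactly 12 semitones — so this is a perfect octave.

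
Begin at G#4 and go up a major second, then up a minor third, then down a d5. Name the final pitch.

Up a major second from G#4: A#4 (2 semitones up).
A minor third up from A#4 is C#5.
Down a diminished fifth from C#5: F##4 (6 semitones down).

F##4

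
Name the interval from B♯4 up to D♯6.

minor tenth

B to D spans three letter names (B-C-D), plus an octave — that makes it a tenth of some quality.
B#4 to D#6 is 15 semitones, a half step short of the major tenth (16), so this is minor.
(Equivalently, a compound minor third: a minor third plus an octave.)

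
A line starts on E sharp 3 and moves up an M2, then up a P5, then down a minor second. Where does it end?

B double-sharp 3

A major second up from E#3 is F##3.
A perfect fifth up from F##3 is C##4.
C##4 down a minor second → B##3 (1 semitone).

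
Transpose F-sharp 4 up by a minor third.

A 4

Three letter names up from F: A.
Moving 3 semitones up from F#4 (the size of a minor third) reaches A4.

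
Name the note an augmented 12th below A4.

Db3

Five letters down from A (plus an octave) reaches D.
Moving 20 semitones down from A4 (the size of an augmented twelfth) reaches Db3.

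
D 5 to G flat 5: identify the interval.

D to G spans four letter names (D-E-F-G), so the interval is some kind of fourth.
D5 to Gb5 spans 4 semitones — one semitone narrower than the perfect fourth (5) — giving a diminished fourth.

d4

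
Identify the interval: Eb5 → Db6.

E to D spans seven letter names (E-F-G-A-B-C-D), so the interval is some kind of seventh.
At 10 semitones, Eb5→Db6 falls one short of a major seventh: minor.

minor 7th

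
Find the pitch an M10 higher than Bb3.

D5

Three letters up from B (plus an octave) reaches D.
A major tenth is 16 semitones; 16 semitones up from Bb3 gives D5.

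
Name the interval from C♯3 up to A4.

C to A spans six letter names (C-D-E-F-G-A), plus an octave — that makes it a thirteenth of some quality.
At 20 semitones, C#3→A4 falls one short of a major thirteenth: minor.
(Equivalently, a compound minor sixth: a minor sixth plus an octave.)

minor 13th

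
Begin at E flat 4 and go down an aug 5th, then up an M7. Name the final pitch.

G flat 4

Eb4 down an augmented fifth → Abb3 (8 semitones).
Abb3 up a major seventh → Gb4 (11 semitones).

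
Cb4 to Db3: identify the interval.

Descending from Cb4 to Db3 is the same interval as ascending Db3 to Cb4.
D to C spans seven letter names (D-E-F-G-A-B-C): a seventh.
A major seventh would be 11 semitones, but Db3 to Cb4 is 10 — one semitone narrower, making it a minor seventh.

minor seventh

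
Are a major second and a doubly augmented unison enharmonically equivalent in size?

Both span 2 semitones: a major second and a doubly augmented unison are the same chromatic distance.

Yes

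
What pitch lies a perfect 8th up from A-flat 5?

For an octave the letter name doesn't change: still A, an octave up.
A perfect octave is 12 semitones; 12 semitones up from Ab5 gives Ab6.

A-flat 6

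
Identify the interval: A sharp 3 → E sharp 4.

perfect 5th

A to E spans five letter names (A-B-C-D-E): a fifth.
The perfect fifth spans 7 semitones, and A#3 to E#4 is exactly 7 semitones — so this is a perfect fifth.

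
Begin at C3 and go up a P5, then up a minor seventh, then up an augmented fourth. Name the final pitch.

A perfect fifth up from C3 is G3.
A minor seventh up from G3 is F4.
Up an augmented fourth from F4: B4 (6 semitones up).

B4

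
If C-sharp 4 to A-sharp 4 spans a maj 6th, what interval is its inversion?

Interval numbers invert to sum to nine: 6 + 3 = 9, so a sixth inverts to a third.
Quality inverts too: major becomes minor. That makes the inversion a minor third.

m3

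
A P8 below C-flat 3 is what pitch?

C-flat 2

For an octave the letter name doesn't change: still C, an octave down.
A perfect octave spans 12 semitones, so from Cb3 the target pitch is Cb2.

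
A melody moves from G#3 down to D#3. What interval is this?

perfect 4th

Descending from G#3 to D#3 is the same interval as ascending D#3 to G#3.
D to G spans four letter names (D-E-F-G), so the interval is some kind of fourth.
D#3 to G#3 is 5 semitones, matching the perfect fourth exactly, so the quality is perfect.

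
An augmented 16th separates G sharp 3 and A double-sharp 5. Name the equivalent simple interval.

Subtracting seven from the interval number removes an octave: 16 − 14 = 2.
So an augmented sixteenth is 2 octaves plus an augmented second. The quality is unchanged.

augmented 2nd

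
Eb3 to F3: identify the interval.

major 2nd

E to F spans two letter names (E-F) — that makes it a second of some quality.
Eb3 to F3 is 2 semitones, matching the major second exactly, so the quality is major.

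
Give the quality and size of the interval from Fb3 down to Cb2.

P11

Descending from Fb3 to Cb2 is the same interval as ascending Cb2 to Fb3.
C to F spans four letter names (C-D-E-F), plus an octave, so the interval is some kind of eleventh.
The perfect eleventh spans 17 semitones, and Cb2 to Fb3 is exactly 17 semitones — so this is a perfect eleventh.
(Equivalently, a compound perfect fourth: a perfect fourth plus an octave.)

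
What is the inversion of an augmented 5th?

The rule of nine gives the new number: 9 − 5 = 4, so a fifth becomes a fourth.
Quality inverts too: augmented becomes diminished. That makes the inversion a diminished fourth.

d4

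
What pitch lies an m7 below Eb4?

F3

Seven letter names down from E: F.
Moving 10 semitones down from Eb4 (the size of a minor seventh) reaches F3.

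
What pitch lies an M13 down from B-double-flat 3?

The thirteenth's letter: B down six letter names plus an octave → D.
Moving 21 semitones down from Bbb3 (the size of a major thirteenth) reaches Dbb2.

D-double-flat 2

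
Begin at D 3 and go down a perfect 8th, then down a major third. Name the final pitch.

Down a perfect octave from D3: D2 (12 semitones down).
D2 down a major third → Bb1 (4 semitones).

B flat 1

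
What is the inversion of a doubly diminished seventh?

Inverted interval numbers add to nine, so a seventh pairs with a second (7 + 2 = 9).
Quality inverts too: doubly diminished becomes doubly augmented. That makes the inversion a doubly augmented second.

doubly augmented second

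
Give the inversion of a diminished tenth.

First reduce the compound diminished tenth to its simple form, a diminished third.
Inverted interval numbers add to nine, so a third pairs with a sixth (3 + 6 = 9).
The quality also flips — diminished becomes augmented — giving an augmented sixth.

A6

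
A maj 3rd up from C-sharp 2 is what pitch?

E-sharp 2

Counting three letter names up from C lands on E.
Moving 4 semitones up from C#2 (the size of a major third) reaches E#2.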